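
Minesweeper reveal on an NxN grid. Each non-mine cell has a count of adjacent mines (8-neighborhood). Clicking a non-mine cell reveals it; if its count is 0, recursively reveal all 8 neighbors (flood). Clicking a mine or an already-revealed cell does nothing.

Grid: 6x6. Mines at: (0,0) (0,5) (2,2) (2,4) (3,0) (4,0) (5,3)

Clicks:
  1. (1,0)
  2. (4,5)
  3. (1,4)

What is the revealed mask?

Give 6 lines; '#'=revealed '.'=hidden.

Click 1 (1,0) count=1: revealed 1 new [(1,0)] -> total=1
Click 2 (4,5) count=0: revealed 6 new [(3,4) (3,5) (4,4) (4,5) (5,4) (5,5)] -> total=7
Click 3 (1,4) count=2: revealed 1 new [(1,4)] -> total=8

Answer: ......
#...#.
......
....##
....##
....##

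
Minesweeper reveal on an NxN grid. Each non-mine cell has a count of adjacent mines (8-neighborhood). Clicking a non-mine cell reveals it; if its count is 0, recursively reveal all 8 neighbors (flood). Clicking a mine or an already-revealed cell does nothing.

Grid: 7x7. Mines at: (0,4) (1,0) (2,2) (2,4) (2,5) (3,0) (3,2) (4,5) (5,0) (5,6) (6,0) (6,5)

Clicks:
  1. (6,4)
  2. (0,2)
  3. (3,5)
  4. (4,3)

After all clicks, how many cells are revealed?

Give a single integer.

Click 1 (6,4) count=1: revealed 1 new [(6,4)] -> total=1
Click 2 (0,2) count=0: revealed 6 new [(0,1) (0,2) (0,3) (1,1) (1,2) (1,3)] -> total=7
Click 3 (3,5) count=3: revealed 1 new [(3,5)] -> total=8
Click 4 (4,3) count=1: revealed 1 new [(4,3)] -> total=9

Answer: 9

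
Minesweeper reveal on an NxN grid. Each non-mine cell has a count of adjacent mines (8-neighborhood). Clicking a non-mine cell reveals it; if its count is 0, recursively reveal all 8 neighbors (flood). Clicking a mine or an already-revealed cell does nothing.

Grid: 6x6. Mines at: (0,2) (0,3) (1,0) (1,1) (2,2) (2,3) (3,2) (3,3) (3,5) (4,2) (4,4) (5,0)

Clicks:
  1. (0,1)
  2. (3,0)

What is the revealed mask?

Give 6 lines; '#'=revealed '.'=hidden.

Answer: .#....
......
##....
##....
##....
......

Derivation:
Click 1 (0,1) count=3: revealed 1 new [(0,1)] -> total=1
Click 2 (3,0) count=0: revealed 6 new [(2,0) (2,1) (3,0) (3,1) (4,0) (4,1)] -> total=7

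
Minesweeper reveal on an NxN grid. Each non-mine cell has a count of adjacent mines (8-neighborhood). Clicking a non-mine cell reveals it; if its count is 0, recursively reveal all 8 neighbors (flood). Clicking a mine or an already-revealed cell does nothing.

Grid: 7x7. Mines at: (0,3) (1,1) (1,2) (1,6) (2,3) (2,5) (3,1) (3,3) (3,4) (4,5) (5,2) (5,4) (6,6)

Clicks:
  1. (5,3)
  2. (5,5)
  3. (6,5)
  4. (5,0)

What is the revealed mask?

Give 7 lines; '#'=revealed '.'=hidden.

Click 1 (5,3) count=2: revealed 1 new [(5,3)] -> total=1
Click 2 (5,5) count=3: revealed 1 new [(5,5)] -> total=2
Click 3 (6,5) count=2: revealed 1 new [(6,5)] -> total=3
Click 4 (5,0) count=0: revealed 6 new [(4,0) (4,1) (5,0) (5,1) (6,0) (6,1)] -> total=9

Answer: .......
.......
.......
.......
##.....
##.#.#.
##...#.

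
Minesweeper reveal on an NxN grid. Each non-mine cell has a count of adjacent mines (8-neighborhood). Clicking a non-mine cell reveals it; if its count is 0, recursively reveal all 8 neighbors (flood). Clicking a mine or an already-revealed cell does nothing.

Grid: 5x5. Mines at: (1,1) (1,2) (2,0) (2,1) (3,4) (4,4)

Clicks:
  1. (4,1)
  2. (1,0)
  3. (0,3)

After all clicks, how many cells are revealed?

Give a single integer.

Answer: 10

Derivation:
Click 1 (4,1) count=0: revealed 8 new [(3,0) (3,1) (3,2) (3,3) (4,0) (4,1) (4,2) (4,3)] -> total=8
Click 2 (1,0) count=3: revealed 1 new [(1,0)] -> total=9
Click 3 (0,3) count=1: revealed 1 new [(0,3)] -> total=10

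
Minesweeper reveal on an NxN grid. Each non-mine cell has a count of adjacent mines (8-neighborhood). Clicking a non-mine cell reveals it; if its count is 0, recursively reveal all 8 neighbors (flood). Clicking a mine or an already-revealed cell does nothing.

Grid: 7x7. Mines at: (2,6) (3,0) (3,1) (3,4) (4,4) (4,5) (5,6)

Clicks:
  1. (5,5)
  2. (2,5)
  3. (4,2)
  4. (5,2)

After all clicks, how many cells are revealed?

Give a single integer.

Click 1 (5,5) count=3: revealed 1 new [(5,5)] -> total=1
Click 2 (2,5) count=2: revealed 1 new [(2,5)] -> total=2
Click 3 (4,2) count=1: revealed 1 new [(4,2)] -> total=3
Click 4 (5,2) count=0: revealed 14 new [(4,0) (4,1) (4,3) (5,0) (5,1) (5,2) (5,3) (5,4) (6,0) (6,1) (6,2) (6,3) (6,4) (6,5)] -> total=17

Answer: 17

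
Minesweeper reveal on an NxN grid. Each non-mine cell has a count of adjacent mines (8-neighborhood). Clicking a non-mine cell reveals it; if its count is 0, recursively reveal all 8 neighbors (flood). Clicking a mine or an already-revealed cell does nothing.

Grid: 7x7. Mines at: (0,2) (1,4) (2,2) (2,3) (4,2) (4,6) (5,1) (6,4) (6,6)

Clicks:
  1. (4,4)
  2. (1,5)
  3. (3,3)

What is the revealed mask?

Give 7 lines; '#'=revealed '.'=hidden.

Click 1 (4,4) count=0: revealed 9 new [(3,3) (3,4) (3,5) (4,3) (4,4) (4,5) (5,3) (5,4) (5,5)] -> total=9
Click 2 (1,5) count=1: revealed 1 new [(1,5)] -> total=10
Click 3 (3,3) count=3: revealed 0 new [(none)] -> total=10

Answer: .......
.....#.
.......
...###.
...###.
...###.
.......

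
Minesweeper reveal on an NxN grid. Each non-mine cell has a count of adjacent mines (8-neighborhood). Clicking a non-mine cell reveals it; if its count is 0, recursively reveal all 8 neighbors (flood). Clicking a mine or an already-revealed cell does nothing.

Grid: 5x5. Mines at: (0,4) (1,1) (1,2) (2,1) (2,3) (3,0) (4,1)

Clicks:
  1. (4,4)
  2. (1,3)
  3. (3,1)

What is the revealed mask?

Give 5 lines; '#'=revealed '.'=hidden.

Answer: .....
...#.
.....
.####
..###

Derivation:
Click 1 (4,4) count=0: revealed 6 new [(3,2) (3,3) (3,4) (4,2) (4,3) (4,4)] -> total=6
Click 2 (1,3) count=3: revealed 1 new [(1,3)] -> total=7
Click 3 (3,1) count=3: revealed 1 new [(3,1)] -> total=8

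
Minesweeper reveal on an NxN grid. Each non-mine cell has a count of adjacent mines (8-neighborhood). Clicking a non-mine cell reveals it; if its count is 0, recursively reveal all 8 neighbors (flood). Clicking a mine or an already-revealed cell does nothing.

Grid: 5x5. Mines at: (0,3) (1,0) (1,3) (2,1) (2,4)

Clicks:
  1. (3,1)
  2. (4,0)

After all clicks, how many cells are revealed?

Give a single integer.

Click 1 (3,1) count=1: revealed 1 new [(3,1)] -> total=1
Click 2 (4,0) count=0: revealed 9 new [(3,0) (3,2) (3,3) (3,4) (4,0) (4,1) (4,2) (4,3) (4,4)] -> total=10

Answer: 10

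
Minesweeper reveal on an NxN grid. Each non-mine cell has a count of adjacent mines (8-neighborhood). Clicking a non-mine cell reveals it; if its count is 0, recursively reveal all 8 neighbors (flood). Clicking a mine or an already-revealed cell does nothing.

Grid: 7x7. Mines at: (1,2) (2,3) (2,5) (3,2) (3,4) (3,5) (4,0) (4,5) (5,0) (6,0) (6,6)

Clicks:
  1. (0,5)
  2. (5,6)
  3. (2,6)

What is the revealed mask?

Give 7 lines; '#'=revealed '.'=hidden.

Click 1 (0,5) count=0: revealed 8 new [(0,3) (0,4) (0,5) (0,6) (1,3) (1,4) (1,5) (1,6)] -> total=8
Click 2 (5,6) count=2: revealed 1 new [(5,6)] -> total=9
Click 3 (2,6) count=2: revealed 1 new [(2,6)] -> total=10

Answer: ...####
...####
......#
.......
.......
......#
.......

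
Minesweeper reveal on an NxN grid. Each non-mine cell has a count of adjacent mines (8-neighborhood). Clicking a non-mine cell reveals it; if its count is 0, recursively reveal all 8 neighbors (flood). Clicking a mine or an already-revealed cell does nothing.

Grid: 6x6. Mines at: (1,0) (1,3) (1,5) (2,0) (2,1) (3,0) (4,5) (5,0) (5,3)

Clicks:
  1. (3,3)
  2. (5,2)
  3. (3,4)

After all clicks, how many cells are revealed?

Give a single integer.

Answer: 10

Derivation:
Click 1 (3,3) count=0: revealed 9 new [(2,2) (2,3) (2,4) (3,2) (3,3) (3,4) (4,2) (4,3) (4,4)] -> total=9
Click 2 (5,2) count=1: revealed 1 new [(5,2)] -> total=10
Click 3 (3,4) count=1: revealed 0 new [(none)] -> total=10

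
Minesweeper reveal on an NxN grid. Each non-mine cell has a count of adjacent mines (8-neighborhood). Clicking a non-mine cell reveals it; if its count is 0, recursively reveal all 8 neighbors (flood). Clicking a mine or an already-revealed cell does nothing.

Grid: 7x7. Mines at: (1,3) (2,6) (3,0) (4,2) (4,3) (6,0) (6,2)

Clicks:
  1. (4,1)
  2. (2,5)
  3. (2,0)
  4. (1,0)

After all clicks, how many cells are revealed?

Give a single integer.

Click 1 (4,1) count=2: revealed 1 new [(4,1)] -> total=1
Click 2 (2,5) count=1: revealed 1 new [(2,5)] -> total=2
Click 3 (2,0) count=1: revealed 1 new [(2,0)] -> total=3
Click 4 (1,0) count=0: revealed 8 new [(0,0) (0,1) (0,2) (1,0) (1,1) (1,2) (2,1) (2,2)] -> total=11

Answer: 11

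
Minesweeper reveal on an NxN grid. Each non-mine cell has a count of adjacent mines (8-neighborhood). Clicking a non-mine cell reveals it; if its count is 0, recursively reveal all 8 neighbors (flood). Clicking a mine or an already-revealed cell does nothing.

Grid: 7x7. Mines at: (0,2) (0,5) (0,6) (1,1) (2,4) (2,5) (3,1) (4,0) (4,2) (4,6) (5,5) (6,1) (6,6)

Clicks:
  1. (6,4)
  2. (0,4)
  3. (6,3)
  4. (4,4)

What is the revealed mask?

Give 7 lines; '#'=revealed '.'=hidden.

Click 1 (6,4) count=1: revealed 1 new [(6,4)] -> total=1
Click 2 (0,4) count=1: revealed 1 new [(0,4)] -> total=2
Click 3 (6,3) count=0: revealed 5 new [(5,2) (5,3) (5,4) (6,2) (6,3)] -> total=7
Click 4 (4,4) count=1: revealed 1 new [(4,4)] -> total=8

Answer: ....#..
.......
.......
.......
....#..
..###..
..###..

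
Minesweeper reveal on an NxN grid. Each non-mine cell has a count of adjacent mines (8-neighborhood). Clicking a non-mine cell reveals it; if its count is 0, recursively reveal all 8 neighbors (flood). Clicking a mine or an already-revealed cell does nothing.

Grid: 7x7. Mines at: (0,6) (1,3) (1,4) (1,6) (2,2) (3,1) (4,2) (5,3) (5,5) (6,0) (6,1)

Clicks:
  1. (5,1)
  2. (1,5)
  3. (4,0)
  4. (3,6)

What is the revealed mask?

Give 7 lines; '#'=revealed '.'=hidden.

Answer: .......
.....#.
...####
...####
#..####
.#.....
.......

Derivation:
Click 1 (5,1) count=3: revealed 1 new [(5,1)] -> total=1
Click 2 (1,5) count=3: revealed 1 new [(1,5)] -> total=2
Click 3 (4,0) count=1: revealed 1 new [(4,0)] -> total=3
Click 4 (3,6) count=0: revealed 12 new [(2,3) (2,4) (2,5) (2,6) (3,3) (3,4) (3,5) (3,6) (4,3) (4,4) (4,5) (4,6)] -> total=15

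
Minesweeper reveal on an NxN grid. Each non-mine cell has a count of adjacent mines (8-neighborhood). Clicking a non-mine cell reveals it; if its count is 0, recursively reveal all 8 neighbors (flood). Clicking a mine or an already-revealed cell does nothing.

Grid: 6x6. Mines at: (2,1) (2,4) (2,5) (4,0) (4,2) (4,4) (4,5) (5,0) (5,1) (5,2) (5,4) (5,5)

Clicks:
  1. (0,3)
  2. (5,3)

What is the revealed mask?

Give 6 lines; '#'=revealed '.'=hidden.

Answer: ######
######
......
......
......
...#..

Derivation:
Click 1 (0,3) count=0: revealed 12 new [(0,0) (0,1) (0,2) (0,3) (0,4) (0,5) (1,0) (1,1) (1,2) (1,3) (1,4) (1,5)] -> total=12
Click 2 (5,3) count=4: revealed 1 new [(5,3)] -> total=13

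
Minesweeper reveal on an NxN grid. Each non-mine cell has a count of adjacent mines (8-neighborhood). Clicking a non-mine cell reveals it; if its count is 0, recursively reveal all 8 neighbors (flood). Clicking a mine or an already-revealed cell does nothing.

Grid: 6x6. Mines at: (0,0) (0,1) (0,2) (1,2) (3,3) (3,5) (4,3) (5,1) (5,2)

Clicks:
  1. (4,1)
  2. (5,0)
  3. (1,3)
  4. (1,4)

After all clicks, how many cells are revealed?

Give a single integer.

Click 1 (4,1) count=2: revealed 1 new [(4,1)] -> total=1
Click 2 (5,0) count=1: revealed 1 new [(5,0)] -> total=2
Click 3 (1,3) count=2: revealed 1 new [(1,3)] -> total=3
Click 4 (1,4) count=0: revealed 8 new [(0,3) (0,4) (0,5) (1,4) (1,5) (2,3) (2,4) (2,5)] -> total=11

Answer: 11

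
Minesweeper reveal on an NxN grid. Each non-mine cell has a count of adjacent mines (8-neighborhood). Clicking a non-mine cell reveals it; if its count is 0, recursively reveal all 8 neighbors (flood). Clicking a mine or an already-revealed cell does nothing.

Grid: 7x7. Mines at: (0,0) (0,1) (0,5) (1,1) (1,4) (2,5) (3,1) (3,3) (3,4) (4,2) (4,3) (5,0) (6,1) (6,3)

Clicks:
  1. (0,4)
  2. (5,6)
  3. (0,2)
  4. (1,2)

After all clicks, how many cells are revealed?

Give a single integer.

Answer: 14

Derivation:
Click 1 (0,4) count=2: revealed 1 new [(0,4)] -> total=1
Click 2 (5,6) count=0: revealed 11 new [(3,5) (3,6) (4,4) (4,5) (4,6) (5,4) (5,5) (5,6) (6,4) (6,5) (6,6)] -> total=12
Click 3 (0,2) count=2: revealed 1 new [(0,2)] -> total=13
Click 4 (1,2) count=2: revealed 1 new [(1,2)] -> total=14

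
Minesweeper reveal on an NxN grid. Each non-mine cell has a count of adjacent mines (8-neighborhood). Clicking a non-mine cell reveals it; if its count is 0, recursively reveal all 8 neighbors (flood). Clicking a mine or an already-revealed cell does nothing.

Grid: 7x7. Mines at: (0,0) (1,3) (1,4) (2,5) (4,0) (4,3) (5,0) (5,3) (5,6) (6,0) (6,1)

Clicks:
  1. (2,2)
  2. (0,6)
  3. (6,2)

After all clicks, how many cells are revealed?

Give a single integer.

Click 1 (2,2) count=1: revealed 1 new [(2,2)] -> total=1
Click 2 (0,6) count=0: revealed 4 new [(0,5) (0,6) (1,5) (1,6)] -> total=5
Click 3 (6,2) count=2: revealed 1 new [(6,2)] -> total=6

Answer: 6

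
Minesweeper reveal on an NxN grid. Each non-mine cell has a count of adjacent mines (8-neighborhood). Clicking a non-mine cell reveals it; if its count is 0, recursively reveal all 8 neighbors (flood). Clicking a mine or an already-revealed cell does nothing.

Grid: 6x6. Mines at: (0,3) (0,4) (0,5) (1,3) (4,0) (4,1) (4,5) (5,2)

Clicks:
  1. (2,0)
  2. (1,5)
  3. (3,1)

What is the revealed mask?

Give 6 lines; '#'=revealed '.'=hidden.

Answer: ###...
###..#
###...
###...
......
......

Derivation:
Click 1 (2,0) count=0: revealed 12 new [(0,0) (0,1) (0,2) (1,0) (1,1) (1,2) (2,0) (2,1) (2,2) (3,0) (3,1) (3,2)] -> total=12
Click 2 (1,5) count=2: revealed 1 new [(1,5)] -> total=13
Click 3 (3,1) count=2: revealed 0 new [(none)] -> total=13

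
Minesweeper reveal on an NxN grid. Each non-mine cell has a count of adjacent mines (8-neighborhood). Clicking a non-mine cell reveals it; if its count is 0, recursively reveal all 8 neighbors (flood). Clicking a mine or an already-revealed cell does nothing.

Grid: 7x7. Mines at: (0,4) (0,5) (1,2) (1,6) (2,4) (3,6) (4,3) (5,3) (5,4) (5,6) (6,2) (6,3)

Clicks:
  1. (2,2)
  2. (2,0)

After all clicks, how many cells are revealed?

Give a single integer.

Answer: 18

Derivation:
Click 1 (2,2) count=1: revealed 1 new [(2,2)] -> total=1
Click 2 (2,0) count=0: revealed 17 new [(0,0) (0,1) (1,0) (1,1) (2,0) (2,1) (3,0) (3,1) (3,2) (4,0) (4,1) (4,2) (5,0) (5,1) (5,2) (6,0) (6,1)] -> total=18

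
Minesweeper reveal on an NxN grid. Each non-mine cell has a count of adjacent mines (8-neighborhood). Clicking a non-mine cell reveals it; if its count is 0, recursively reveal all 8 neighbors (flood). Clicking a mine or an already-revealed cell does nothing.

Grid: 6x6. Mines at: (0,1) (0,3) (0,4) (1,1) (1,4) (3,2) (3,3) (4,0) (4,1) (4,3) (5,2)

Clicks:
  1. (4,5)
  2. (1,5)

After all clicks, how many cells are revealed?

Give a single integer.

Click 1 (4,5) count=0: revealed 8 new [(2,4) (2,5) (3,4) (3,5) (4,4) (4,5) (5,4) (5,5)] -> total=8
Click 2 (1,5) count=2: revealed 1 new [(1,5)] -> total=9

Answer: 9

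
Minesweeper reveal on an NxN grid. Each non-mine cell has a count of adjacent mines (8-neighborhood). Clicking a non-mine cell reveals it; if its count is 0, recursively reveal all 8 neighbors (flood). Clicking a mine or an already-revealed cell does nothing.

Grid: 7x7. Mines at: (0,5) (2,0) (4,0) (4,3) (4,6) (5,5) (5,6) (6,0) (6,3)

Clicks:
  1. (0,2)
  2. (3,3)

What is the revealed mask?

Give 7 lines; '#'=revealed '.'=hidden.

Click 1 (0,2) count=0: revealed 24 new [(0,0) (0,1) (0,2) (0,3) (0,4) (1,0) (1,1) (1,2) (1,3) (1,4) (1,5) (1,6) (2,1) (2,2) (2,3) (2,4) (2,5) (2,6) (3,1) (3,2) (3,3) (3,4) (3,5) (3,6)] -> total=24
Click 2 (3,3) count=1: revealed 0 new [(none)] -> total=24

Answer: #####..
#######
.######
.######
.......
.......
.......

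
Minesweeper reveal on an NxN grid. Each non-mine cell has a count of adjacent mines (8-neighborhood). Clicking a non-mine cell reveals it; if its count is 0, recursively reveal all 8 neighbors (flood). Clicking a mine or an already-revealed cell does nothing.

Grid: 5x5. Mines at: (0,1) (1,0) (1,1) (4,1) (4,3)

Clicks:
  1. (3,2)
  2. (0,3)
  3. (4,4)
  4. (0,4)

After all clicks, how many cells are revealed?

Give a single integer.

Click 1 (3,2) count=2: revealed 1 new [(3,2)] -> total=1
Click 2 (0,3) count=0: revealed 11 new [(0,2) (0,3) (0,4) (1,2) (1,3) (1,4) (2,2) (2,3) (2,4) (3,3) (3,4)] -> total=12
Click 3 (4,4) count=1: revealed 1 new [(4,4)] -> total=13
Click 4 (0,4) count=0: revealed 0 new [(none)] -> total=13

Answer: 13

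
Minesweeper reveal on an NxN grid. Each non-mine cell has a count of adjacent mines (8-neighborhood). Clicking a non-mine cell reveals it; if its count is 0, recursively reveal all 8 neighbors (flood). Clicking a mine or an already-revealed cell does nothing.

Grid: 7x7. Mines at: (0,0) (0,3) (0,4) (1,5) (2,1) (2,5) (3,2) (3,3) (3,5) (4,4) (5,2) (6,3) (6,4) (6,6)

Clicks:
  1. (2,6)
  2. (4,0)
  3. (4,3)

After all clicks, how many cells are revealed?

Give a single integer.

Click 1 (2,6) count=3: revealed 1 new [(2,6)] -> total=1
Click 2 (4,0) count=0: revealed 8 new [(3,0) (3,1) (4,0) (4,1) (5,0) (5,1) (6,0) (6,1)] -> total=9
Click 3 (4,3) count=4: revealed 1 new [(4,3)] -> total=10

Answer: 10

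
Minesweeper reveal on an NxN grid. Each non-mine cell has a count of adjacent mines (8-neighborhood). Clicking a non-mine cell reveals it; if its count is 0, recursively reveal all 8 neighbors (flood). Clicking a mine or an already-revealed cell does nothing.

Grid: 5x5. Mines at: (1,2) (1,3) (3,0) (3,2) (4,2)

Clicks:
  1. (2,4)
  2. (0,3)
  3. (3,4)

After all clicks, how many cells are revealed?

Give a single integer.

Answer: 7

Derivation:
Click 1 (2,4) count=1: revealed 1 new [(2,4)] -> total=1
Click 2 (0,3) count=2: revealed 1 new [(0,3)] -> total=2
Click 3 (3,4) count=0: revealed 5 new [(2,3) (3,3) (3,4) (4,3) (4,4)] -> total=7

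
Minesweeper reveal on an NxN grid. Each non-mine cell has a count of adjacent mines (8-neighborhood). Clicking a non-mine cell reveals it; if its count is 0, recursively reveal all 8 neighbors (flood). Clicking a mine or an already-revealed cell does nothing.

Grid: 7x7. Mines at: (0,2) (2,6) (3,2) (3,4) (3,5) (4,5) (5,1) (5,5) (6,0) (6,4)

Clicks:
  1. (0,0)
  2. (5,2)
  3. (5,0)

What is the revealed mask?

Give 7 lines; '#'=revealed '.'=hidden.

Answer: ##.....
##.....
##.....
##.....
##.....
#.#....
.......

Derivation:
Click 1 (0,0) count=0: revealed 10 new [(0,0) (0,1) (1,0) (1,1) (2,0) (2,1) (3,0) (3,1) (4,0) (4,1)] -> total=10
Click 2 (5,2) count=1: revealed 1 new [(5,2)] -> total=11
Click 3 (5,0) count=2: revealed 1 new [(5,0)] -> total=12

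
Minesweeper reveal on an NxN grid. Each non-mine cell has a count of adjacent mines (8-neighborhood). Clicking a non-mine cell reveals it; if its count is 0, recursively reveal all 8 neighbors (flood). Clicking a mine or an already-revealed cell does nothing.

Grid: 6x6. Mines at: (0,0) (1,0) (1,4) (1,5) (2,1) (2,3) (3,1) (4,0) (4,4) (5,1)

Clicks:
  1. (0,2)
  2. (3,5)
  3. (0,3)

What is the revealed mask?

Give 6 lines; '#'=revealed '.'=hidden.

Answer: .###..
.###..
......
.....#
......
......

Derivation:
Click 1 (0,2) count=0: revealed 6 new [(0,1) (0,2) (0,3) (1,1) (1,2) (1,3)] -> total=6
Click 2 (3,5) count=1: revealed 1 new [(3,5)] -> total=7
Click 3 (0,3) count=1: revealed 0 new [(none)] -> total=7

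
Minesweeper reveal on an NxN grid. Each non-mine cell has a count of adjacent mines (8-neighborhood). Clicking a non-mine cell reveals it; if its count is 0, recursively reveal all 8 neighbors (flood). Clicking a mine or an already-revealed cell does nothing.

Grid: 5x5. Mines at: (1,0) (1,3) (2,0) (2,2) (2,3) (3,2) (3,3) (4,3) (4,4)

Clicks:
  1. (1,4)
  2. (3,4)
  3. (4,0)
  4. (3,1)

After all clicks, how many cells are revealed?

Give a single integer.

Click 1 (1,4) count=2: revealed 1 new [(1,4)] -> total=1
Click 2 (3,4) count=4: revealed 1 new [(3,4)] -> total=2
Click 3 (4,0) count=0: revealed 4 new [(3,0) (3,1) (4,0) (4,1)] -> total=6
Click 4 (3,1) count=3: revealed 0 new [(none)] -> total=6

Answer: 6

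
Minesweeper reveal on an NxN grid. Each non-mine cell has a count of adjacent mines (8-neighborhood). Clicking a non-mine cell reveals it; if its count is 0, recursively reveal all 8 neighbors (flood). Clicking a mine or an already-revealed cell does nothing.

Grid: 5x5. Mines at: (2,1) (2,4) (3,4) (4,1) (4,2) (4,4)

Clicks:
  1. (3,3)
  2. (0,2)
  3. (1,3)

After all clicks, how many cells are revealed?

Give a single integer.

Click 1 (3,3) count=4: revealed 1 new [(3,3)] -> total=1
Click 2 (0,2) count=0: revealed 10 new [(0,0) (0,1) (0,2) (0,3) (0,4) (1,0) (1,1) (1,2) (1,3) (1,4)] -> total=11
Click 3 (1,3) count=1: revealed 0 new [(none)] -> total=11

Answer: 11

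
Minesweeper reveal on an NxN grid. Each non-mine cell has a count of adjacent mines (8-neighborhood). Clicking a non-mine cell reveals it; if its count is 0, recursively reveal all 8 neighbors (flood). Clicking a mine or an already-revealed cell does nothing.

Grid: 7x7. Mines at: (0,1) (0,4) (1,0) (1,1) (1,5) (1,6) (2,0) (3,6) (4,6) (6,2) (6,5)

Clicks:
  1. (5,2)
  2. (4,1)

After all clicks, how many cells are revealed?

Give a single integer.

Click 1 (5,2) count=1: revealed 1 new [(5,2)] -> total=1
Click 2 (4,1) count=0: revealed 27 new [(1,2) (1,3) (1,4) (2,1) (2,2) (2,3) (2,4) (2,5) (3,0) (3,1) (3,2) (3,3) (3,4) (3,5) (4,0) (4,1) (4,2) (4,3) (4,4) (4,5) (5,0) (5,1) (5,3) (5,4) (5,5) (6,0) (6,1)] -> total=28

Answer: 28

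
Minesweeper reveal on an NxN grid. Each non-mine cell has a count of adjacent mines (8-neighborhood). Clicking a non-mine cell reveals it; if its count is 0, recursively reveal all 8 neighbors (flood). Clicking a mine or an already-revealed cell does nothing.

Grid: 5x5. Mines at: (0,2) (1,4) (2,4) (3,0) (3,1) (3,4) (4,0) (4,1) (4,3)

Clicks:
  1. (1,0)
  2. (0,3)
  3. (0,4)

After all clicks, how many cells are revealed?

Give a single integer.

Answer: 8

Derivation:
Click 1 (1,0) count=0: revealed 6 new [(0,0) (0,1) (1,0) (1,1) (2,0) (2,1)] -> total=6
Click 2 (0,3) count=2: revealed 1 new [(0,3)] -> total=7
Click 3 (0,4) count=1: revealed 1 new [(0,4)] -> total=8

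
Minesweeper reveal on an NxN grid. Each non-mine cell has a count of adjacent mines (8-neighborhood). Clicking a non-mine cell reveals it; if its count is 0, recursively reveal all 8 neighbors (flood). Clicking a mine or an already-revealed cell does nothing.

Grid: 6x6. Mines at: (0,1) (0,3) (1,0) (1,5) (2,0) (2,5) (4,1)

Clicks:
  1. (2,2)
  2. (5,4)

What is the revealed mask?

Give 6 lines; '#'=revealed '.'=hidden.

Answer: ......
.####.
.####.
.#####
..####
..####

Derivation:
Click 1 (2,2) count=0: revealed 21 new [(1,1) (1,2) (1,3) (1,4) (2,1) (2,2) (2,3) (2,4) (3,1) (3,2) (3,3) (3,4) (3,5) (4,2) (4,3) (4,4) (4,5) (5,2) (5,3) (5,4) (5,5)] -> total=21
Click 2 (5,4) count=0: revealed 0 new [(none)] -> total=21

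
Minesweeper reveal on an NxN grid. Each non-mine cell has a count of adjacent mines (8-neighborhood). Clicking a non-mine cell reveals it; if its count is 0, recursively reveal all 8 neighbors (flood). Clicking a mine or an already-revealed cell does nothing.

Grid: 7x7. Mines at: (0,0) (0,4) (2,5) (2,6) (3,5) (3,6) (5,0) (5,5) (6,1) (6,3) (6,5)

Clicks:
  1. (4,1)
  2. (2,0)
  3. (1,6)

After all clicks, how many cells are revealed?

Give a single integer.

Click 1 (4,1) count=1: revealed 1 new [(4,1)] -> total=1
Click 2 (2,0) count=0: revealed 26 new [(0,1) (0,2) (0,3) (1,0) (1,1) (1,2) (1,3) (1,4) (2,0) (2,1) (2,2) (2,3) (2,4) (3,0) (3,1) (3,2) (3,3) (3,4) (4,0) (4,2) (4,3) (4,4) (5,1) (5,2) (5,3) (5,4)] -> total=27
Click 3 (1,6) count=2: revealed 1 new [(1,6)] -> total=28

Answer: 28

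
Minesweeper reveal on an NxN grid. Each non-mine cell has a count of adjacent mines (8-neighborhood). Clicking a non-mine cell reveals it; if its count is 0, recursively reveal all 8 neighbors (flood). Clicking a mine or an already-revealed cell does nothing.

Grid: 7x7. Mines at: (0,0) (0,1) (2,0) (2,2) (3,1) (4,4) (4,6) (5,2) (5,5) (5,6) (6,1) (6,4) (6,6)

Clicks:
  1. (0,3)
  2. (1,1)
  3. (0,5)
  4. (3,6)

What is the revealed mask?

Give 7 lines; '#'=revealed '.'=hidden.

Click 1 (0,3) count=0: revealed 18 new [(0,2) (0,3) (0,4) (0,5) (0,6) (1,2) (1,3) (1,4) (1,5) (1,6) (2,3) (2,4) (2,5) (2,6) (3,3) (3,4) (3,5) (3,6)] -> total=18
Click 2 (1,1) count=4: revealed 1 new [(1,1)] -> total=19
Click 3 (0,5) count=0: revealed 0 new [(none)] -> total=19
Click 4 (3,6) count=1: revealed 0 new [(none)] -> total=19

Answer: ..#####
.######
...####
...####
.......
.......
.......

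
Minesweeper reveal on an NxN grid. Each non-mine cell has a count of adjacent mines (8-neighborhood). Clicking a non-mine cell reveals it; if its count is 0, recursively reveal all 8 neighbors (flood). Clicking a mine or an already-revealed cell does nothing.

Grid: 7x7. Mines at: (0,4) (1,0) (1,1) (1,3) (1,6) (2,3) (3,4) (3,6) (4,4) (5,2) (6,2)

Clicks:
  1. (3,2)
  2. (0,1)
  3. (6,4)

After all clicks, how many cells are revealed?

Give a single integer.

Click 1 (3,2) count=1: revealed 1 new [(3,2)] -> total=1
Click 2 (0,1) count=2: revealed 1 new [(0,1)] -> total=2
Click 3 (6,4) count=0: revealed 10 new [(4,5) (4,6) (5,3) (5,4) (5,5) (5,6) (6,3) (6,4) (6,5) (6,6)] -> total=12

Answer: 12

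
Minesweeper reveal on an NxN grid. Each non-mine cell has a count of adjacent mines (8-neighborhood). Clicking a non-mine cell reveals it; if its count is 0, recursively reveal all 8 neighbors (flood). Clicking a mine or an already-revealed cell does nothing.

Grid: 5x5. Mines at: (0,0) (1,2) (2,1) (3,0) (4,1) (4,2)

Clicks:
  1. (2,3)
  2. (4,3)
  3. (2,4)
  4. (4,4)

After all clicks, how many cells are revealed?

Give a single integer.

Click 1 (2,3) count=1: revealed 1 new [(2,3)] -> total=1
Click 2 (4,3) count=1: revealed 1 new [(4,3)] -> total=2
Click 3 (2,4) count=0: revealed 8 new [(0,3) (0,4) (1,3) (1,4) (2,4) (3,3) (3,4) (4,4)] -> total=10
Click 4 (4,4) count=0: revealed 0 new [(none)] -> total=10

Answer: 10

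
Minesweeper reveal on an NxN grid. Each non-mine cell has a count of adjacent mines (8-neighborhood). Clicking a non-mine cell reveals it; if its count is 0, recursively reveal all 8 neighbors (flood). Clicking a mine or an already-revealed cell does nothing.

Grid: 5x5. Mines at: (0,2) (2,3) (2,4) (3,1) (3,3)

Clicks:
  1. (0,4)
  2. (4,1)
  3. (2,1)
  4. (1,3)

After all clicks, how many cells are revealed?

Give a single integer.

Answer: 6

Derivation:
Click 1 (0,4) count=0: revealed 4 new [(0,3) (0,4) (1,3) (1,4)] -> total=4
Click 2 (4,1) count=1: revealed 1 new [(4,1)] -> total=5
Click 3 (2,1) count=1: revealed 1 new [(2,1)] -> total=6
Click 4 (1,3) count=3: revealed 0 new [(none)] -> total=6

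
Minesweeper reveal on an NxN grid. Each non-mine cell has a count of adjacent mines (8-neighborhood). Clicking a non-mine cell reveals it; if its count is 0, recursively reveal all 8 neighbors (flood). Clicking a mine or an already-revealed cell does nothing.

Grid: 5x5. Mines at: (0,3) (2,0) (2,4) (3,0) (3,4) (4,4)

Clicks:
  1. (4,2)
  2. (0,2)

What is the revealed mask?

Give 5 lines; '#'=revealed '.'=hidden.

Answer: ..#..
.###.
.###.
.###.
.###.

Derivation:
Click 1 (4,2) count=0: revealed 12 new [(1,1) (1,2) (1,3) (2,1) (2,2) (2,3) (3,1) (3,2) (3,3) (4,1) (4,2) (4,3)] -> total=12
Click 2 (0,2) count=1: revealed 1 new [(0,2)] -> total=13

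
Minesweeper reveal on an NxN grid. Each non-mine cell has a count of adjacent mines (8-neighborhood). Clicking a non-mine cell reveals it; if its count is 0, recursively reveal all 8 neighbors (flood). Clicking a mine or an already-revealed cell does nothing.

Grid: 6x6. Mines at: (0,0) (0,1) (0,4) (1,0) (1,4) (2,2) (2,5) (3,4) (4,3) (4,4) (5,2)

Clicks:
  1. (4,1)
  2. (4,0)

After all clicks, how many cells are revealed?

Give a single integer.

Click 1 (4,1) count=1: revealed 1 new [(4,1)] -> total=1
Click 2 (4,0) count=0: revealed 7 new [(2,0) (2,1) (3,0) (3,1) (4,0) (5,0) (5,1)] -> total=8

Answer: 8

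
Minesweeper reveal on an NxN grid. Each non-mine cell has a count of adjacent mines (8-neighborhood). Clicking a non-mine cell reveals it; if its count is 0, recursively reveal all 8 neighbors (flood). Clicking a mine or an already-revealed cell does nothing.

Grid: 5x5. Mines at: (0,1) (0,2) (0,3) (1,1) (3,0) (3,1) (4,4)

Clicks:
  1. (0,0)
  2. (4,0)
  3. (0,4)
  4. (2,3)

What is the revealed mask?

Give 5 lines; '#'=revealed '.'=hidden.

Answer: #...#
..###
..###
..###
#....

Derivation:
Click 1 (0,0) count=2: revealed 1 new [(0,0)] -> total=1
Click 2 (4,0) count=2: revealed 1 new [(4,0)] -> total=2
Click 3 (0,4) count=1: revealed 1 new [(0,4)] -> total=3
Click 4 (2,3) count=0: revealed 9 new [(1,2) (1,3) (1,4) (2,2) (2,3) (2,4) (3,2) (3,3) (3,4)] -> total=12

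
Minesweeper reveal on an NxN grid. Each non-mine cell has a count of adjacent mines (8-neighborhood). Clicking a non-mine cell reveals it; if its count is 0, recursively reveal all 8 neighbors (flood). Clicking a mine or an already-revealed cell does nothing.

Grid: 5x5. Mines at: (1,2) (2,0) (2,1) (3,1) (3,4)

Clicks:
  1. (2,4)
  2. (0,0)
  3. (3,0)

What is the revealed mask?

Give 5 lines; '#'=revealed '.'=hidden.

Click 1 (2,4) count=1: revealed 1 new [(2,4)] -> total=1
Click 2 (0,0) count=0: revealed 4 new [(0,0) (0,1) (1,0) (1,1)] -> total=5
Click 3 (3,0) count=3: revealed 1 new [(3,0)] -> total=6

Answer: ##...
##...
....#
#....
.....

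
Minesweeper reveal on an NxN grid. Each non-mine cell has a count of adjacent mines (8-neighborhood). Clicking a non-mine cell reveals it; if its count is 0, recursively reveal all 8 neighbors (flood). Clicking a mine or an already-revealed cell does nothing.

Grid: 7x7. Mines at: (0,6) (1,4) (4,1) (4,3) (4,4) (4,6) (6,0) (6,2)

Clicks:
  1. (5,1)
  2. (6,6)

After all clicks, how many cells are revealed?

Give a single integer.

Click 1 (5,1) count=3: revealed 1 new [(5,1)] -> total=1
Click 2 (6,6) count=0: revealed 8 new [(5,3) (5,4) (5,5) (5,6) (6,3) (6,4) (6,5) (6,6)] -> total=9

Answer: 9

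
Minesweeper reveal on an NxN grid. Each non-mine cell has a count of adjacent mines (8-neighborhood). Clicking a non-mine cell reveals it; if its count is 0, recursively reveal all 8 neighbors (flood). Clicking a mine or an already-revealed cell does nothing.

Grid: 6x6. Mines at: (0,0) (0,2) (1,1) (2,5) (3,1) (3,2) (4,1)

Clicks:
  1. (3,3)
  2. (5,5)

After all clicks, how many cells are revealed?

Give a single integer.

Answer: 11

Derivation:
Click 1 (3,3) count=1: revealed 1 new [(3,3)] -> total=1
Click 2 (5,5) count=0: revealed 10 new [(3,4) (3,5) (4,2) (4,3) (4,4) (4,5) (5,2) (5,3) (5,4) (5,5)] -> total=11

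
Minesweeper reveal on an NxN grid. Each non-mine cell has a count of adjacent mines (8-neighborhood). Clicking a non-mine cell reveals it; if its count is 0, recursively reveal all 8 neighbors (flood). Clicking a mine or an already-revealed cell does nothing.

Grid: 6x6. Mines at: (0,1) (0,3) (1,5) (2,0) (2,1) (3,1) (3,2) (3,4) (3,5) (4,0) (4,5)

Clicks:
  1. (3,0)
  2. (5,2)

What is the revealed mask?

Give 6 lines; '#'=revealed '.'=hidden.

Click 1 (3,0) count=4: revealed 1 new [(3,0)] -> total=1
Click 2 (5,2) count=0: revealed 8 new [(4,1) (4,2) (4,3) (4,4) (5,1) (5,2) (5,3) (5,4)] -> total=9

Answer: ......
......
......
#.....
.####.
.####.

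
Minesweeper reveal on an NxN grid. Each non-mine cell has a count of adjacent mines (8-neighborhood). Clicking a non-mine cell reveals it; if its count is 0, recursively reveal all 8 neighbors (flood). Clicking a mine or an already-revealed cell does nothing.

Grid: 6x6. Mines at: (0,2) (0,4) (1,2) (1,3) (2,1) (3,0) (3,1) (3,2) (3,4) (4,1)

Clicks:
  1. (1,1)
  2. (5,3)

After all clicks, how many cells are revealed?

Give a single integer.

Click 1 (1,1) count=3: revealed 1 new [(1,1)] -> total=1
Click 2 (5,3) count=0: revealed 8 new [(4,2) (4,3) (4,4) (4,5) (5,2) (5,3) (5,4) (5,5)] -> total=9

Answer: 9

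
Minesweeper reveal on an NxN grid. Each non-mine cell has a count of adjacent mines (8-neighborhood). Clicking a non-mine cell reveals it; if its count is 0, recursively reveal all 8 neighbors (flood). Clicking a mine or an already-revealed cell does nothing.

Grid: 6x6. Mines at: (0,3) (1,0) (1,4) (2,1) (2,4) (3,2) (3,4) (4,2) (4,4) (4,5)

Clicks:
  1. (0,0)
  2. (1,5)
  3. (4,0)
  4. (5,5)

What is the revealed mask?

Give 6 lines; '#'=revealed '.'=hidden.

Answer: #.....
.....#
......
##....
##....
##...#

Derivation:
Click 1 (0,0) count=1: revealed 1 new [(0,0)] -> total=1
Click 2 (1,5) count=2: revealed 1 new [(1,5)] -> total=2
Click 3 (4,0) count=0: revealed 6 new [(3,0) (3,1) (4,0) (4,1) (5,0) (5,1)] -> total=8
Click 4 (5,5) count=2: revealed 1 new [(5,5)] -> total=9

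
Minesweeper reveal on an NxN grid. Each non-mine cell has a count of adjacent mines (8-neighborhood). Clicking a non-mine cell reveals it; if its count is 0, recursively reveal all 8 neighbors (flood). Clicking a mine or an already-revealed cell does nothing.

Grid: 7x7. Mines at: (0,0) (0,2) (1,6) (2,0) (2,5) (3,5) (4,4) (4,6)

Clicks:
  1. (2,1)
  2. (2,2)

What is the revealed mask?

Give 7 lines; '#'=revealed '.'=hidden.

Click 1 (2,1) count=1: revealed 1 new [(2,1)] -> total=1
Click 2 (2,2) count=0: revealed 30 new [(1,1) (1,2) (1,3) (1,4) (2,2) (2,3) (2,4) (3,0) (3,1) (3,2) (3,3) (3,4) (4,0) (4,1) (4,2) (4,3) (5,0) (5,1) (5,2) (5,3) (5,4) (5,5) (5,6) (6,0) (6,1) (6,2) (6,3) (6,4) (6,5) (6,6)] -> total=31

Answer: .......
.####..
.####..
#####..
####...
#######
#######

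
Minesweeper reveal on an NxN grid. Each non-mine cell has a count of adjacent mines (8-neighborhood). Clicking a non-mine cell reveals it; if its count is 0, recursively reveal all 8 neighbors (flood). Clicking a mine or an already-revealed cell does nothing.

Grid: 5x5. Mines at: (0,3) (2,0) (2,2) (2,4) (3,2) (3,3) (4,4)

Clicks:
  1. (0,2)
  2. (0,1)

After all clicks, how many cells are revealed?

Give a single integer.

Click 1 (0,2) count=1: revealed 1 new [(0,2)] -> total=1
Click 2 (0,1) count=0: revealed 5 new [(0,0) (0,1) (1,0) (1,1) (1,2)] -> total=6

Answer: 6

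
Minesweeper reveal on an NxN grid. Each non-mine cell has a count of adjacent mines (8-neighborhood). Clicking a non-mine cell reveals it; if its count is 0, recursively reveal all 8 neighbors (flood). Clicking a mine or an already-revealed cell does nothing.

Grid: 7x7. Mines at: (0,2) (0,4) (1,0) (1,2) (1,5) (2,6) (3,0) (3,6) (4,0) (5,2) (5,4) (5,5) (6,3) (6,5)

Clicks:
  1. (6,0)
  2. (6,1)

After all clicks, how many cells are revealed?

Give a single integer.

Click 1 (6,0) count=0: revealed 4 new [(5,0) (5,1) (6,0) (6,1)] -> total=4
Click 2 (6,1) count=1: revealed 0 new [(none)] -> total=4

Answer: 4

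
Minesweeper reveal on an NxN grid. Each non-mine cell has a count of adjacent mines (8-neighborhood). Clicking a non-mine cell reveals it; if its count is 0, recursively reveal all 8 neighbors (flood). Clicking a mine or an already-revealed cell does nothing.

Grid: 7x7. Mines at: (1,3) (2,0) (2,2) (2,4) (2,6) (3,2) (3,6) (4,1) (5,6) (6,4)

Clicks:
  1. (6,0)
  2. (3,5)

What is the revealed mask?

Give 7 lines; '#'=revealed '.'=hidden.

Answer: .......
.......
.......
.....#.
.......
####...
####...

Derivation:
Click 1 (6,0) count=0: revealed 8 new [(5,0) (5,1) (5,2) (5,3) (6,0) (6,1) (6,2) (6,3)] -> total=8
Click 2 (3,5) count=3: revealed 1 new [(3,5)] -> total=9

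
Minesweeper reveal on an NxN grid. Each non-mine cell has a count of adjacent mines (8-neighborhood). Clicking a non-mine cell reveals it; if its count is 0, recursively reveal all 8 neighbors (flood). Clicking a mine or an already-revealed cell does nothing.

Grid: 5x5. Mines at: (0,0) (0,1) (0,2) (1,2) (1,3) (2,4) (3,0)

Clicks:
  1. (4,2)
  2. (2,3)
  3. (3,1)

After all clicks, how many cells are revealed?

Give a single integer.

Answer: 11

Derivation:
Click 1 (4,2) count=0: revealed 11 new [(2,1) (2,2) (2,3) (3,1) (3,2) (3,3) (3,4) (4,1) (4,2) (4,3) (4,4)] -> total=11
Click 2 (2,3) count=3: revealed 0 new [(none)] -> total=11
Click 3 (3,1) count=1: revealed 0 new [(none)] -> total=11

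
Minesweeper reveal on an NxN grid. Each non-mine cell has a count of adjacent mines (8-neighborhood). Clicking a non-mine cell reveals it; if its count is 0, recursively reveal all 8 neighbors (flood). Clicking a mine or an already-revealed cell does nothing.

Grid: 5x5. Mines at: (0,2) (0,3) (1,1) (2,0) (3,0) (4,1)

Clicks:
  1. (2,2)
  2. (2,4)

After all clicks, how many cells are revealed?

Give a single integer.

Click 1 (2,2) count=1: revealed 1 new [(2,2)] -> total=1
Click 2 (2,4) count=0: revealed 11 new [(1,2) (1,3) (1,4) (2,3) (2,4) (3,2) (3,3) (3,4) (4,2) (4,3) (4,4)] -> total=12

Answer: 12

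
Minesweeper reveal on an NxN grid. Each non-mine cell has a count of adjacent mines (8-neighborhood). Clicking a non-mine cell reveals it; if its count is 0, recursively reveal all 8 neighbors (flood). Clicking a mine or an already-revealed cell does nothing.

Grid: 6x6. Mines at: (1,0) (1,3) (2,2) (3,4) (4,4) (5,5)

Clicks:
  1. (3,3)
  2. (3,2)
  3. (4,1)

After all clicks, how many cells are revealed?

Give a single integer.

Answer: 14

Derivation:
Click 1 (3,3) count=3: revealed 1 new [(3,3)] -> total=1
Click 2 (3,2) count=1: revealed 1 new [(3,2)] -> total=2
Click 3 (4,1) count=0: revealed 12 new [(2,0) (2,1) (3,0) (3,1) (4,0) (4,1) (4,2) (4,3) (5,0) (5,1) (5,2) (5,3)] -> total=14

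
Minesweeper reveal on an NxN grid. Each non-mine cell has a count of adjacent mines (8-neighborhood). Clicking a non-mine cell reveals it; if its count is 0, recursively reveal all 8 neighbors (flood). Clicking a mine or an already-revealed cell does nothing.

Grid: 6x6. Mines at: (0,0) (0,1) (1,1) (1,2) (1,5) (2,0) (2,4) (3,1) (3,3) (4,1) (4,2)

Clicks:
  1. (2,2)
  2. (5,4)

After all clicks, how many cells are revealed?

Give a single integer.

Click 1 (2,2) count=4: revealed 1 new [(2,2)] -> total=1
Click 2 (5,4) count=0: revealed 8 new [(3,4) (3,5) (4,3) (4,4) (4,5) (5,3) (5,4) (5,5)] -> total=9

Answer: 9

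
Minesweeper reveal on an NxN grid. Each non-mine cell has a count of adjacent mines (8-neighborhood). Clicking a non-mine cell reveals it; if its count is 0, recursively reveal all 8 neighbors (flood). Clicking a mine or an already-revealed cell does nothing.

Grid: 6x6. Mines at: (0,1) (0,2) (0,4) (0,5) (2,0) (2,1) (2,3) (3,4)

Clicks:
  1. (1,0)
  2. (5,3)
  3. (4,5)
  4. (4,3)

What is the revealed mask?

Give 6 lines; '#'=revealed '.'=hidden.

Answer: ......
#.....
......
####..
######
######

Derivation:
Click 1 (1,0) count=3: revealed 1 new [(1,0)] -> total=1
Click 2 (5,3) count=0: revealed 16 new [(3,0) (3,1) (3,2) (3,3) (4,0) (4,1) (4,2) (4,3) (4,4) (4,5) (5,0) (5,1) (5,2) (5,3) (5,4) (5,5)] -> total=17
Click 3 (4,5) count=1: revealed 0 new [(none)] -> total=17
Click 4 (4,3) count=1: revealed 0 new [(none)] -> total=17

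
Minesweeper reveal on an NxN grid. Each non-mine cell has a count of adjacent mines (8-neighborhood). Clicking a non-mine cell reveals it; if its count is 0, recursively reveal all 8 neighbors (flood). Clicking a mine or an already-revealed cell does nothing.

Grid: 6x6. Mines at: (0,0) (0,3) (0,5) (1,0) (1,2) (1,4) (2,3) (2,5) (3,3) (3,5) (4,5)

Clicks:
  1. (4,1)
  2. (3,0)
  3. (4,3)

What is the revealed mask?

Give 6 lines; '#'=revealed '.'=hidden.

Click 1 (4,1) count=0: revealed 16 new [(2,0) (2,1) (2,2) (3,0) (3,1) (3,2) (4,0) (4,1) (4,2) (4,3) (4,4) (5,0) (5,1) (5,2) (5,3) (5,4)] -> total=16
Click 2 (3,0) count=0: revealed 0 new [(none)] -> total=16
Click 3 (4,3) count=1: revealed 0 new [(none)] -> total=16

Answer: ......
......
###...
###...
#####.
#####.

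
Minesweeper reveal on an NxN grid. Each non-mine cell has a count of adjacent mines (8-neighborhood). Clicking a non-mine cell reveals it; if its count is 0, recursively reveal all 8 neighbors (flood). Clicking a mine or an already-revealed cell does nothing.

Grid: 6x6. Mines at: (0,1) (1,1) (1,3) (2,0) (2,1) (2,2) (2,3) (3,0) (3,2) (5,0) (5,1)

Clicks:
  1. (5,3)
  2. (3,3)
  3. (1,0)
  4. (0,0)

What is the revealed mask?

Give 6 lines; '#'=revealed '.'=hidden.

Answer: #...##
#...##
....##
...###
..####
..####

Derivation:
Click 1 (5,3) count=0: revealed 17 new [(0,4) (0,5) (1,4) (1,5) (2,4) (2,5) (3,3) (3,4) (3,5) (4,2) (4,3) (4,4) (4,5) (5,2) (5,3) (5,4) (5,5)] -> total=17
Click 2 (3,3) count=3: revealed 0 new [(none)] -> total=17
Click 3 (1,0) count=4: revealed 1 new [(1,0)] -> total=18
Click 4 (0,0) count=2: revealed 1 new [(0,0)] -> total=19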